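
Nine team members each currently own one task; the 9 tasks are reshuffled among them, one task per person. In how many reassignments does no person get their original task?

133496

!9 = 9! · Σ_{k=0}^{9} (-1)^k/k!
= 9! - 9!/1! + 9!/2! - 9!/3! + 9!/4! - 9!/5! + 9!/6! - 9!/7! + 9!/8! - 9!/9!
= 362880 - 362880 + 181440 - 60480 + 15120 - 3024 + 504 - 72 + 9 - 1
= 133496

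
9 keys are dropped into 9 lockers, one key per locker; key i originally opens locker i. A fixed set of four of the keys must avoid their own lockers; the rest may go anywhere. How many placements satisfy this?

229080

Inclusion-exclusion on the 4 forbidden self-matches:
Σ_{j=0}^{4} (-1)^j C(4,j)(9-j)!
= C(4,0)·9! - C(4,1)·8! + C(4,2)·7! - C(4,3)·6! + C(4,4)·5!
= 362880 - 161280 + 30240 - 2880 + 120
= 229080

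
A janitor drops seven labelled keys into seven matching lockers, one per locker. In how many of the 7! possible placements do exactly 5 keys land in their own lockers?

21

Pick the 5 fixed positions: C(7,5) = 21 ways.
The other 2 form a derangement: !2 = 1.
Total: 21 × 1 = 21.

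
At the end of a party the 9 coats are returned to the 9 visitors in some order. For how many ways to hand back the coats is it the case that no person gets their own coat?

Recurrence: !9 = 9·!8 + (-1)^9.
!9 = 9·14833 - 1 = 133496

133496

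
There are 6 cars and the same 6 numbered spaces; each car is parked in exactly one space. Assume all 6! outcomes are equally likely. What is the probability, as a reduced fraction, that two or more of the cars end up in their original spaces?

191/720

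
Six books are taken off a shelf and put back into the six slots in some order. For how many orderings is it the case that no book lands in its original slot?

The subfactorial !6 = [6!/e] (nearest integer).
6! = 720, and 720/e ≈ 264.87, so !6 = 265.

265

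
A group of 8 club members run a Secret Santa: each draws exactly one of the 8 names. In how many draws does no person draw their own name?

Use !n = (n-1)(!(n-1) + !(n-2)).
!8 = 7·(1854 + 265) = 7·2119 = 14833

14833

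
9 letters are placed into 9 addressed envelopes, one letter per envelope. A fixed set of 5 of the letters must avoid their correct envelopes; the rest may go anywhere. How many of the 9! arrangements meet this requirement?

205056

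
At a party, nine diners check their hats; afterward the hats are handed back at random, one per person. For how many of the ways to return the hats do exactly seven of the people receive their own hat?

36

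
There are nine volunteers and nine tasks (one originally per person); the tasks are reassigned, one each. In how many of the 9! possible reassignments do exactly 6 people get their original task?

Choose which 6 of the 9 are fixed: C(9,6) = 84.
The remaining 3 must be deranged: !3 = 2.
Total: 84 × 2 = 168.

168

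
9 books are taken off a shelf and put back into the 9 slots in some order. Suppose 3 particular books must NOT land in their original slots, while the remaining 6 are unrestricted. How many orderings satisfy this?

256320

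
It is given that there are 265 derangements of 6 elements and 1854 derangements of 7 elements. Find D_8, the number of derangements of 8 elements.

14833

D_8 = (8-1)·(D_7 + D_6) = 7·(1854 + 265) = 7·2119 = 14833.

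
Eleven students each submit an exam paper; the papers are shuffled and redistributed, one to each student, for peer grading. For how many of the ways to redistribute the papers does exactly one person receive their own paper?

Pick the single fixed position: C(11,1) = 11 ways.
The other 10 form a derangement: !10 = 1334961.
Total: 11 × 1334961 = 14684571.

14684571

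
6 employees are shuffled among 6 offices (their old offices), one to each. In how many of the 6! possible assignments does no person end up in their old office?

265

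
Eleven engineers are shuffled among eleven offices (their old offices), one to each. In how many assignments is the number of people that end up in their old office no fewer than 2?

10547659

Sum C(11,i)·!(11-i) for i = 2..11:
  i=2: C(11,2)·!9 = 55·133496 = 7342280
  i=3: C(11,3)·!8 = 165·14833 = 2447445
  i=4: C(11,4)·!7 = 330·1854 = 611820
  i=5: C(11,5)·!6 = 462·265 = 122430
  i=6: C(11,6)·!5 = 462·44 = 20328
  i=7: C(11,7)·!4 = 330·9 = 2970
  i=8: C(11,8)·!3 = 165·2 = 330
  i=9: C(11,9)·!2 = 55·1 = 55
  i=10: C(11,10)·!1 = 11·0 = 0
  i=11: C(11,11)·!0 = 1·1 = 1
Total = 10547659.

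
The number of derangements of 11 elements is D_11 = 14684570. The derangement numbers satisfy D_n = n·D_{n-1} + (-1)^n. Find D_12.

D_12 = 12·14684570 + 1 = 176214841.

176214841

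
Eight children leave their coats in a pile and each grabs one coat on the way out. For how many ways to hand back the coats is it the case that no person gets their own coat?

14833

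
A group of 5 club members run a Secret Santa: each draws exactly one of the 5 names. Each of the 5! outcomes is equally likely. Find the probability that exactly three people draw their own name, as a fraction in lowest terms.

Favorable outcomes: C(5,3)·!2 = 10·1 = 10.
Total outcomes: 5! = 120.
Probability = 10/120 = 1/12.

1/12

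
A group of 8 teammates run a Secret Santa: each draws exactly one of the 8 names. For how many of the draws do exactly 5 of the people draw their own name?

Choose which 5 of the 8 are fixed: C(8,5) = 56.
The other 3 form a derangement: !3 = 2.
Total: 56 × 2 = 112.

112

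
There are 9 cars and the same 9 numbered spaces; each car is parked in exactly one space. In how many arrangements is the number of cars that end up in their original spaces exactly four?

Choose which 4 of the 9 are fixed: C(9,4) = 126.
The other 5 form a derangement: !5 = 44.
Total: 126 × 44 = 5544.

5544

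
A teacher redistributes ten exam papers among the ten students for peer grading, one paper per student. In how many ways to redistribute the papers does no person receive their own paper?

Recurrence: !10 = 9·(!9 + !8).
!10 = 9·(133496 + 14833) = 9·148329 = 1334961

1334961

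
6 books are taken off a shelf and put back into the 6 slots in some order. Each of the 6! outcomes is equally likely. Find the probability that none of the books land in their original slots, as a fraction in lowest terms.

53/144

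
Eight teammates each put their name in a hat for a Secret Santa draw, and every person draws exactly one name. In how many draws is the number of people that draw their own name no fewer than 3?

3235

# with exactly i fixed is C(8,i)·!(8-i); sum over i=3..8:
  i=3: C(8,3)·!5 = 56·44 = 2464
  i=4: C(8,4)·!4 = 70·9 = 630
  i=5: C(8,5)·!3 = 56·2 = 112
  i=6: C(8,6)·!2 = 28·1 = 28
  i=7: C(8,7)·!1 = 8·0 = 0
  i=8: C(8,8)·!0 = 1·1 = 1
Total = 3235.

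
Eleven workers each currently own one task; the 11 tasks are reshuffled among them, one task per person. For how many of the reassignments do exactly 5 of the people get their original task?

Choose which 5 of the 11 are fixed: C(11,5) = 462.
The other 6 form a derangement: !6 = 265.
Total: 462 × 265 = 122430.

122430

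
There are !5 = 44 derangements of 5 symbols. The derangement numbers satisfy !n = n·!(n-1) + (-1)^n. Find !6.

!6 = 6·44 + 1 = 265.

265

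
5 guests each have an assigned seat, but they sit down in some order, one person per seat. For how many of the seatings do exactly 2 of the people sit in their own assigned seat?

Pick the 2 fixed positions: C(5,2) = 10 ways.
The other 3 form a derangement: !3 = 2.
Total: 10 × 2 = 20.

20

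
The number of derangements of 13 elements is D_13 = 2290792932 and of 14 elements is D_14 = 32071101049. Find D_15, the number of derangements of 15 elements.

481066515734

D_15 = (15-1)·(D_14 + D_13) = 14·(32071101049 + 2290792932) = 14·34361893981 = 481066515734.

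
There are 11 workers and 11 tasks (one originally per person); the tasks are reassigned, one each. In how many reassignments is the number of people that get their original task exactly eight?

330

Choose which 8 of the 11 are fixed: C(11,8) = 165.
The remaining 3 must be deranged: !3 = 2.
Total: 165 × 2 = 330.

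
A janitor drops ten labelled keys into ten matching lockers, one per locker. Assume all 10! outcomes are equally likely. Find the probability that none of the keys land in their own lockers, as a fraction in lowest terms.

Favorable outcomes: !10 = 1334961.
Total outcomes: 10! = 3628800.
Probability = 1334961/3628800 = 16481/44800.

16481/44800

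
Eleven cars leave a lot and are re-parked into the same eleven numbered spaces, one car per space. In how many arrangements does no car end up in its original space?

14684570

!11 = 11! · Σ_{k=0}^{11} (-1)^k/k!
= 11! - 11!/1! + 11!/2! - 11!/3! + 11!/4! - 11!/5! + 11!/6! - 11!/7! + 11!/8! - 11!/9! + 11!/10! - 11!/11!
= 39916800 - 39916800 + 19958400 - 6652800 + 1663200 - 332640 + 55440 - 7920 + 990 - 110 + 11 - 1
= 14684570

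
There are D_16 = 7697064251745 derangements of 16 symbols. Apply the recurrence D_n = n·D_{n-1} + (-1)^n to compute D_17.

D_17 = 17·7697064251745 - 1 = 130850092279664.

130850092279664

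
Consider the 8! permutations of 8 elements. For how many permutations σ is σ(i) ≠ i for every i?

14833

Recurrence: !8 = 8·!7 + (-1)^8.
!8 = 8·1854 + 1 = 14833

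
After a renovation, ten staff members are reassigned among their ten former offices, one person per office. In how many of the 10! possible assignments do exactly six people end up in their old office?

1890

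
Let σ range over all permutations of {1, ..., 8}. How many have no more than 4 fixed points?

40179

Sum C(8,i)·!(8-i) for i = 0..4:
  i=0: C(8,0)·!8 = 1·14833 = 14833
  i=1: C(8,1)·!7 = 8·1854 = 14832
  i=2: C(8,2)·!6 = 28·265 = 7420
  i=3: C(8,3)·!5 = 56·44 = 2464
  i=4: C(8,4)·!4 = 70·9 = 630
Total = 40179.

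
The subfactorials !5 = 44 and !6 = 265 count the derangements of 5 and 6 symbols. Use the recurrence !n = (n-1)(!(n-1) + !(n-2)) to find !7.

!7 = (7-1)·(!6 + !5) = 6·(265 + 44) = 6·309 = 1854.

1854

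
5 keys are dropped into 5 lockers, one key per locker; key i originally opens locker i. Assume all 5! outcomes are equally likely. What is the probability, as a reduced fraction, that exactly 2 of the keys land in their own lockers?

1/6

Favorable outcomes: C(5,2)·!3 = 10·2 = 20.
Total outcomes: 5! = 120.
Probability = 20/120 = 1/6.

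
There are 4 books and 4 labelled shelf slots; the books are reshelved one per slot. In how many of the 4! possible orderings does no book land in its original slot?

9

Use !n = (n-1)(!(n-1) + !(n-2)).
!4 = 3·(2 + 1) = 3·3 = 9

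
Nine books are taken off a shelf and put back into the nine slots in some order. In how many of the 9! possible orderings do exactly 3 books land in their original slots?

22260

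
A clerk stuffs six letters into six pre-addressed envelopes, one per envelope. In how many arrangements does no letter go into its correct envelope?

Recurrence: !6 = 6·!5 + (-1)^6.
!6 = 6·44 + 1 = 265

265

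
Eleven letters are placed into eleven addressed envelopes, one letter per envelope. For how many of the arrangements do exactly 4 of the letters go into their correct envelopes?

611820

Pick the 4 fixed positions: C(11,4) = 330 ways.
The remaining 7 must be deranged: !7 = 1854.
Total: 330 × 1854 = 611820.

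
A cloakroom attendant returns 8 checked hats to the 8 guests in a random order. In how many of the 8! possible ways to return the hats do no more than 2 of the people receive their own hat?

37085

Sum C(8,i)·!(8-i) for i = 0..2:
  i=0: C(8,0)·!8 = 1·14833 = 14833
  i=1: C(8,1)·!7 = 8·1854 = 14832
  i=2: C(8,2)·!6 = 28·265 = 7420
Total = 37085.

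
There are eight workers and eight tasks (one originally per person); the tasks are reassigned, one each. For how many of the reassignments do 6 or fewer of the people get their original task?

# with exactly i fixed is C(8,i)·!(8-i); sum over i=0..6:
  i=0: C(8,0)·!8 = 1·14833 = 14833
  i=1: C(8,1)·!7 = 8·1854 = 14832
  i=2: C(8,2)·!6 = 28·265 = 7420
  i=3: C(8,3)·!5 = 56·44 = 2464
  i=4: C(8,4)·!4 = 70·9 = 630
  i=5: C(8,5)·!3 = 56·2 = 112
  i=6: C(8,6)·!2 = 28·1 = 28
Total = 40319.

40319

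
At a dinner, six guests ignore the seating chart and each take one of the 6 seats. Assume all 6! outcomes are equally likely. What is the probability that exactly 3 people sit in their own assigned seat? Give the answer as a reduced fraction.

1/18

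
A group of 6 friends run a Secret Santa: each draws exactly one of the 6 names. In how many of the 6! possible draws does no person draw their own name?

265

!6 is the nearest integer to 6!/e.
6! = 720, and 720/e ≈ 264.87, so !6 = 265.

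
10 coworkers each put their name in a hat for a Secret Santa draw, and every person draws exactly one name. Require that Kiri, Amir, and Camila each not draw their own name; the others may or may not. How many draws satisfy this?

2656080

Inclusion-exclusion on the 3 forbidden self-matches:
Σ_{j=0}^{3} (-1)^j C(3,j)(10-j)!
= C(3,0)·10! - C(3,1)·9! + C(3,2)·8! - C(3,3)·7!
= 3628800 - 1088640 + 120960 - 5040
= 2656080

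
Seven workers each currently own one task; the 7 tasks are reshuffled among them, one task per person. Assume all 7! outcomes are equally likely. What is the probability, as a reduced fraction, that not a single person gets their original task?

103/280

Favorable outcomes: !7 = 1854.
Total outcomes: 7! = 5040.
Probability = 1854/5040 = 103/280.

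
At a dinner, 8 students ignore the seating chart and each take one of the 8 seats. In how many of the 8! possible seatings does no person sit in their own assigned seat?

!8 = 8! · Σ_{k=0}^{8} (-1)^k/k!
= 8! - 8!/1! + 8!/2! - 8!/3! + 8!/4! - 8!/5! + 8!/6! - 8!/7! + 8!/8!
= 40320 - 40320 + 20160 - 6720 + 1680 - 336 + 56 - 8 + 1
= 14833

14833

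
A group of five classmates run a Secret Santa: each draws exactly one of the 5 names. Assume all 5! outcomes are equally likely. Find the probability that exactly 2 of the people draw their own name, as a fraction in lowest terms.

Favorable outcomes: C(5,2)·!3 = 10·2 = 20.
Total outcomes: 5! = 120.
Probability = 20/120 = 1/6.

1/6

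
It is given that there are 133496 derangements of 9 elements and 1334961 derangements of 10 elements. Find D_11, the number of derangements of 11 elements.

D_11 = (11-1)·(D_10 + D_9) = 10·(1334961 + 133496) = 10·1468457 = 14684570.

14684570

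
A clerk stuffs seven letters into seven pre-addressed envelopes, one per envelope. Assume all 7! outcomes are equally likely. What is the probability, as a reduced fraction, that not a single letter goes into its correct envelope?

103/280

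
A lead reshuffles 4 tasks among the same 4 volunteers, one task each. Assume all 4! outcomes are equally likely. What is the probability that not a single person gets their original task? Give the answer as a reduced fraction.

3/8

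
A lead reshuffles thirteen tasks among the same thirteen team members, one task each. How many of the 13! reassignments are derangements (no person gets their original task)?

!13 is the nearest integer to 13!/e.
13! = 6227020800, and 6227020800/e ≈ 2290792932.07, so !13 = 2290792932.

2290792932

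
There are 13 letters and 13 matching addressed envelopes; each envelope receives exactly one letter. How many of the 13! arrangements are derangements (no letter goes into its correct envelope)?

2290792932

Recurrence: !13 = 13·!12 + (-1)^13.
!13 = 13·176214841 - 1 = 2290792932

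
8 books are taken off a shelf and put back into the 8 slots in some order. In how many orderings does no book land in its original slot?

By inclusion-exclusion, !8 = Σ (-1)^k · 8!/k! for k=0..8
= 8! - 8!/1! + 8!/2! - 8!/3! + 8!/4! - 8!/5! + 8!/6! - 8!/7! + 8!/8!
= 40320 - 40320 + 20160 - 6720 + 1680 - 336 + 56 - 8 + 1
= 14833

14833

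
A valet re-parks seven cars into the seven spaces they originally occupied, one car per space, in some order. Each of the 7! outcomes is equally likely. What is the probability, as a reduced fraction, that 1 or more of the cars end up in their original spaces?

Favorable outcomes: Σ_{i≥1} C(7,i)·!(7-i) = 7·265 + 21·44 + 35·9 + 35·2 + 21·1 + 7·0 + 1·1 = 3186.
Total outcomes: 7! = 5040.
Probability = 3186/5040 = 177/280.

177/280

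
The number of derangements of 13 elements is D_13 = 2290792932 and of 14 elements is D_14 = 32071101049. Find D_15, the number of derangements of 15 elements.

481066515734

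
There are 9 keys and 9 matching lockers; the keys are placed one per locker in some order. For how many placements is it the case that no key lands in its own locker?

133496

!9 is the nearest integer to 9!/e.
9! = 362880, and 362880/e ≈ 133496.09, so !9 = 133496.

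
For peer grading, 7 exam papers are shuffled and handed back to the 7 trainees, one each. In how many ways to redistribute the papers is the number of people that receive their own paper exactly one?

Pick the single fixed position: C(7,1) = 7 ways.
The remaining 6 must be deranged: !6 = 265.
Total: 7 × 265 = 1855.

1855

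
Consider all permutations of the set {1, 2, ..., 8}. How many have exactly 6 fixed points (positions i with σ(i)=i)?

28

Pick the 6 fixed positions: C(8,6) = 28 ways.
The other 2 form a derangement: !2 = 1.
Total: 28 × 1 = 28.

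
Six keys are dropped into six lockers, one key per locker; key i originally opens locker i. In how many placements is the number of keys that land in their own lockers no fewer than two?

191

# with exactly i fixed is C(6,i)·!(6-i); sum over i=2..6:
  i=2: C(6,2)·!4 = 15·9 = 135
  i=3: C(6,3)·!3 = 20·2 = 40
  i=4: C(6,4)·!2 = 15·1 = 15
  i=5: C(6,5)·!1 = 6·0 = 0
  i=6: C(6,6)·!0 = 1·1 = 1
Total = 191.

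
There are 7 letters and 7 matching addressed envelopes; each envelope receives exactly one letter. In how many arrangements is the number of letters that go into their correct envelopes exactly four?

70

Choose which 4 of the 7 are fixed: C(7,4) = 35.
The other 3 form a derangement: !3 = 2.
Total: 35 × 2 = 70.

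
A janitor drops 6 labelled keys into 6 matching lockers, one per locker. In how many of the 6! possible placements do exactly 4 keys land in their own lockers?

15

Pick the 4 fixed positions: C(6,4) = 15 ways.
The remaining 2 must be deranged: !2 = 1.
Total: 15 × 1 = 15.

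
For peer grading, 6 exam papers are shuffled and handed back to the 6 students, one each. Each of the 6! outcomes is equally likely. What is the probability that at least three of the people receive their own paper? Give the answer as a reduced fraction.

Favorable outcomes: Σ_{i≥3} C(6,i)·!(6-i) = 20·2 + 15·1 + 6·0 + 1·1 = 56.
Total outcomes: 6! = 720.
Probability = 56/720 = 7/90.

7/90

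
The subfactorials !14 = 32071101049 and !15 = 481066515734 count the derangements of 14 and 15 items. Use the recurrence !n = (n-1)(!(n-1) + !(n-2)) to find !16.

7697064251745

!16 = (16-1)·(!15 + !14) = 15·(481066515734 + 32071101049) = 15·513137616783 = 7697064251745.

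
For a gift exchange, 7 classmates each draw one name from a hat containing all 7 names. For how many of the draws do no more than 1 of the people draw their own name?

3709

# with exactly i fixed is C(7,i)·!(7-i); sum over i=0..1:
  i=0: C(7,0)·!7 = 1·1854 = 1854
  i=1: C(7,1)·!6 = 7·265 = 1855
Total = 3709.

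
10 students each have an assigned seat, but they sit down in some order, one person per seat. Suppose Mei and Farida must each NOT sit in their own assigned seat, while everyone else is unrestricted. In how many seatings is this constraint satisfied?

Inclusion-exclusion on the 2 forbidden self-matches:
Σ_{j=0}^{2} (-1)^j C(2,j)(10-j)!
= C(2,0)·10! - C(2,1)·9! + C(2,2)·8!
= 3628800 - 725760 + 40320
= 2943360

2943360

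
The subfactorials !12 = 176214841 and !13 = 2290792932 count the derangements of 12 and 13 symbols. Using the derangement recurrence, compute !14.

!14 = (14-1)·(!13 + !12) = 13·(2290792932 + 176214841) = 13·2467007773 = 32071101049.

32071101049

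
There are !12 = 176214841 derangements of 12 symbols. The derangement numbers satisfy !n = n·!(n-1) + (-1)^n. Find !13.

2290792932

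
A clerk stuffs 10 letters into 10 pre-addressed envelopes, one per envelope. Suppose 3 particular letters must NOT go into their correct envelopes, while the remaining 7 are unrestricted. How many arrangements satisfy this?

2656080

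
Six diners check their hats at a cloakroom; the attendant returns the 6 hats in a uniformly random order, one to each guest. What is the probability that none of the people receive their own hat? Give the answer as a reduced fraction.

53/144

Favorable outcomes: !6 = 265.
Total outcomes: 6! = 720.
Probability = 265/720 = 53/144.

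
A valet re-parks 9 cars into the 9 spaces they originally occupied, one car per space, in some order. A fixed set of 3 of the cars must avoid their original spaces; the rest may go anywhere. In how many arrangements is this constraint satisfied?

256320

Let A_j be the event that the j-th constrained one is fixed. By inclusion-exclusion over the 3 events:
Σ_{j=0}^{3} (-1)^j C(3,j)(9-j)!
= C(3,0)·9! - C(3,1)·8! + C(3,2)·7! - C(3,3)·6!
= 362880 - 120960 + 15120 - 720
= 256320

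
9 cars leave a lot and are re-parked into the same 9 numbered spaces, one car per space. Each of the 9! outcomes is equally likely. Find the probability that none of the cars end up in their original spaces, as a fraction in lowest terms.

Favorable outcomes: !9 = 133496.
Total outcomes: 9! = 362880.
Probability = 133496/362880 = 16687/45360.

16687/45360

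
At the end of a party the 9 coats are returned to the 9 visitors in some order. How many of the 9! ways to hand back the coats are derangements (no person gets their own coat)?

133496

Recurrence: !9 = 8·(!8 + !7).
!9 = 8·(14833 + 1854) = 8·16687 = 133496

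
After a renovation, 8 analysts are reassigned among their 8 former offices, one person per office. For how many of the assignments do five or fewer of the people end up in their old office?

40291

Sum C(8,i)·!(8-i) for i = 0..5:
  i=0: C(8,0)·!8 = 1·14833 = 14833
  i=1: C(8,1)·!7 = 8·1854 = 14832
  i=2: C(8,2)·!6 = 28·265 = 7420
  i=3: C(8,3)·!5 = 56·44 = 2464
  i=4: C(8,4)·!4 = 70·9 = 630
  i=5: C(8,5)·!3 = 56·2 = 112
Total = 40291.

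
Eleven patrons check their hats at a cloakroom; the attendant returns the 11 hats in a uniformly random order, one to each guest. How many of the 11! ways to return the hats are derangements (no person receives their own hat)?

The subfactorial !11 = [11!/e] (nearest integer).
11! = 39916800, and 39916800/e ≈ 14684570.08, so !11 = 14684570.

14684570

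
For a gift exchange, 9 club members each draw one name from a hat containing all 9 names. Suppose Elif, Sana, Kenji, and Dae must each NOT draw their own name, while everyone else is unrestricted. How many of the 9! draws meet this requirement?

Let A_j be the event that the j-th constrained one is fixed. By inclusion-exclusion over the 4 events:
Σ_{j=0}^{4} (-1)^j C(4,j)(9-j)!
= C(4,0)·9! - C(4,1)·8! + C(4,2)·7! - C(4,3)·6! + C(4,4)·5!
= 362880 - 161280 + 30240 - 2880 + 120
= 229080

229080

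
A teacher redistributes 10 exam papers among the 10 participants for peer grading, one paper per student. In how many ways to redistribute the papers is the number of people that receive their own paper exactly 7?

240

Choose which 7 of the 10 are fixed: C(10,7) = 120.
The other 3 form a derangement: !3 = 2.
Total: 120 × 2 = 240.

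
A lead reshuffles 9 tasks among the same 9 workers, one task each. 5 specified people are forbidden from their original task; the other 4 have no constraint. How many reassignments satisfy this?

205056

Inclusion-exclusion on the 5 forbidden self-matches:
Σ_{j=0}^{5} (-1)^j C(5,j)(9-j)!
= C(5,0)·9! - C(5,1)·8! + C(5,2)·7! - C(5,3)·6! + C(5,4)·5! - C(5,5)·4!
= 362880 - 201600 + 50400 - 7200 + 600 - 24
= 205056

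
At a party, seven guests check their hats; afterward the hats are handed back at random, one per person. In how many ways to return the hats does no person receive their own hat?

1854

By inclusion-exclusion, !7 = Σ (-1)^k · 7!/k! for k=0..7
= 7! - 7!/1! + 7!/2! - 7!/3! + 7!/4! - 7!/5! + 7!/6! - 7!/7!
= 5040 - 5040 + 2520 - 840 + 210 - 42 + 7 - 1
= 1854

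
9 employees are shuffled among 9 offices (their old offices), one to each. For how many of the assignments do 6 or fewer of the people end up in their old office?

362843

# with exactly i fixed is C(9,i)·!(9-i); sum over i=0..6:
  i=0: C(9,0)·!9 = 1·133496 = 133496
  i=1: C(9,1)·!8 = 9·14833 = 133497
  i=2: C(9,2)·!7 = 36·1854 = 66744
  i=3: C(9,3)·!6 = 84·265 = 22260
  i=4: C(9,4)·!5 = 126·44 = 5544
  i=5: C(9,5)·!4 = 126·9 = 1134
  i=6: C(9,6)·!3 = 84·2 = 168
Total = 362843.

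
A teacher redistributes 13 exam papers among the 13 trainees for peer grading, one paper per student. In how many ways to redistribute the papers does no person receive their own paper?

2290792932

The subfactorial !13 = [13!/e] (nearest integer).
13! = 6227020800, and 6227020800/e ≈ 2290792932.07, so !13 = 2290792932.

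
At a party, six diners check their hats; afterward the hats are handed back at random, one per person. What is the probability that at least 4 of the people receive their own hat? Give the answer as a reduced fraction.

Favorable outcomes: Σ_{i≥4} C(6,i)·!(6-i) = 15·1 + 6·0 + 1·1 = 16.
Total outcomes: 6! = 720.
Probability = 16/720 = 1/45.

1/45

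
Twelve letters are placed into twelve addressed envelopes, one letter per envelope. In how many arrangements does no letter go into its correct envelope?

176214841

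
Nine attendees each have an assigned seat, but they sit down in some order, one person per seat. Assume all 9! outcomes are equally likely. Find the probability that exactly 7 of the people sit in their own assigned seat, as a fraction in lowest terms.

1/10080

Favorable outcomes: C(9,7)·!2 = 36·1 = 36.
Total outcomes: 9! = 362880.
Probability = 36/362880 = 1/10080.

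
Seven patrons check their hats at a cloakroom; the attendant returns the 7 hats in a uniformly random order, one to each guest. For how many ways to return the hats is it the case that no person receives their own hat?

Recurrence: !7 = 7·!6 + (-1)^7.
!7 = 7·265 - 1 = 1854

1854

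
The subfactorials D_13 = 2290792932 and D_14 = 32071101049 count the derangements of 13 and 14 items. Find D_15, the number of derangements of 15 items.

481066515734

D_15 = (15-1)·(D_14 + D_13) = 14·(32071101049 + 2290792932) = 14·34361893981 = 481066515734.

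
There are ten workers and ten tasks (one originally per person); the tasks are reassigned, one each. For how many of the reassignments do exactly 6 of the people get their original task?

Choose which 6 of the 10 are fixed: C(10,6) = 210.
The remaining 4 must be deranged: !4 = 9.
Total: 210 × 9 = 1890.

1890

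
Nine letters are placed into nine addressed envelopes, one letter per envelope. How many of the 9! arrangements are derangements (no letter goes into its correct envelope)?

133496

Use !n = n·!(n-1) + (-1)^n.
!9 = 9·14833 - 1 = 133496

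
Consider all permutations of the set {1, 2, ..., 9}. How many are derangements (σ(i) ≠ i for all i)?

133496

The number of derangements of 9 is !9 = Σ_{k=0}^{9} (-1)^k·9!/k!
= 9! - 9!/1! + 9!/2! - 9!/3! + 9!/4! - 9!/5! + 9!/6! - 9!/7! + 9!/8! - 9!/9!
= 362880 - 362880 + 181440 - 60480 + 15120 - 3024 + 504 - 72 + 9 - 1
= 133496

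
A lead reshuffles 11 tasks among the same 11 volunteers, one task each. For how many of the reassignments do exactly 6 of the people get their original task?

Choose which 6 of the 11 are fixed: C(11,6) = 462.
The other 5 form a derangement: !5 = 44.
Total: 462 × 44 = 20328.

20328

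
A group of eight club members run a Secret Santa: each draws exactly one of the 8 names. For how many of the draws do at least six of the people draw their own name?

29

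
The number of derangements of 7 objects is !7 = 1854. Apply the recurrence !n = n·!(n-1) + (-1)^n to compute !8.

14833

!8 = 8·1854 + 1 = 14833.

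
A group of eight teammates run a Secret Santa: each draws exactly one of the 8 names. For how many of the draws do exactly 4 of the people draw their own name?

630

Choose which 4 of the 8 are fixed: C(8,4) = 70.
The other 4 form a derangement: !4 = 9.
Total: 70 × 9 = 630.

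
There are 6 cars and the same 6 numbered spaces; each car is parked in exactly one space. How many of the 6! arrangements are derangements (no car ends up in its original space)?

By inclusion-exclusion, !6 = Σ (-1)^k · 6!/k! for k=0..6
= 6! - 6!/1! + 6!/2! - 6!/3! + 6!/4! - 6!/5! + 6!/6!
= 720 - 720 + 360 - 120 + 30 - 6 + 1
= 265

265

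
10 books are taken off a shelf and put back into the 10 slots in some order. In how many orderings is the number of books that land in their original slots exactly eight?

45

Choose which 8 of the 10 are fixed: C(10,8) = 45.
The other 2 form a derangement: !2 = 1.
Total: 45 × 1 = 45.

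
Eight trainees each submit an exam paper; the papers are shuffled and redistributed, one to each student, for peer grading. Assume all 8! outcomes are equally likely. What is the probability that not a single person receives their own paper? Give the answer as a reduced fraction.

2119/5760

Favorable outcomes: !8 = 14833.
Total outcomes: 8! = 40320.
Probability = 14833/40320 = 2119/5760.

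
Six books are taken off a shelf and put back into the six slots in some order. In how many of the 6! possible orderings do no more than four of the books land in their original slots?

719

# with exactly i fixed is C(6,i)·!(6-i); sum over i=0..4:
  i=0: C(6,0)·!6 = 1·265 = 265
  i=1: C(6,1)·!5 = 6·44 = 264
  i=2: C(6,2)·!4 = 15·9 = 135
  i=3: C(6,3)·!3 = 20·2 = 40
  i=4: C(6,4)·!2 = 15·1 = 15
Total = 719.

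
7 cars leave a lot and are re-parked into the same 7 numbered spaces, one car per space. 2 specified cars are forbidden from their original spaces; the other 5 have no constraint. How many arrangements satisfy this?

Inclusion-exclusion on the 2 forbidden self-matches:
Σ_{j=0}^{2} (-1)^j C(2,j)(7-j)!
= C(2,0)·7! - C(2,1)·6! + C(2,2)·5!
= 5040 - 1440 + 120
= 3720

3720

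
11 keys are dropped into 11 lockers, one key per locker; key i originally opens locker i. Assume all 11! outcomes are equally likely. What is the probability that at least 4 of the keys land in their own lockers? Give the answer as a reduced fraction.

378967/19958400

Favorable outcomes: Σ_{i≥4} C(11,i)·!(11-i) = 330·1854 + 462·265 + 462·44 + 330·9 + 165·2 + 55·1 + 11·0 + 1·1 = 757934.
Total outcomes: 11! = 39916800.
Probability = 757934/39916800 = 378967/19958400.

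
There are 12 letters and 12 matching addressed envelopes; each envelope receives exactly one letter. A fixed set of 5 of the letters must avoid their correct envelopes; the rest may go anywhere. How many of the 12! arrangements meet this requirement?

312273360

Inclusion-exclusion on the 5 forbidden self-matches:
Σ_{j=0}^{5} (-1)^j C(5,j)(12-j)!
= C(5,0)·12! - C(5,1)·11! + C(5,2)·10! - C(5,3)·9! + C(5,4)·8! - C(5,5)·7!
= 479001600 - 199584000 + 36288000 - 3628800 + 201600 - 5040
= 312273360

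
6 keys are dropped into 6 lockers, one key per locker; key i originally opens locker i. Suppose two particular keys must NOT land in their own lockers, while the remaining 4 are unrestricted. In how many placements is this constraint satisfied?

Inclusion-exclusion on the 2 forbidden self-matches:
Σ_{j=0}^{2} (-1)^j C(2,j)(6-j)!
= C(2,0)·6! - C(2,1)·5! + C(2,2)·4!
= 720 - 240 + 24
= 504

504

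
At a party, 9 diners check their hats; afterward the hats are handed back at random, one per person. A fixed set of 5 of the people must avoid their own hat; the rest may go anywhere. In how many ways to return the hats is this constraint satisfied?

Let A_j be the event that the j-th constrained one is fixed. By inclusion-exclusion over the 5 events:
Σ_{j=0}^{5} (-1)^j C(5,j)(9-j)!
= C(5,0)·9! - C(5,1)·8! + C(5,2)·7! - C(5,3)·6! + C(5,4)·5! - C(5,5)·4!
= 362880 - 201600 + 50400 - 7200 + 600 - 24
= 205056

205056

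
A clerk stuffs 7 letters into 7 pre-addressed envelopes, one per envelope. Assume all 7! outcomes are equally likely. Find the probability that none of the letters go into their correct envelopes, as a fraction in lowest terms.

Favorable outcomes: !7 = 1854.
Total outcomes: 7! = 5040.
Probability = 1854/5040 = 103/280.

103/280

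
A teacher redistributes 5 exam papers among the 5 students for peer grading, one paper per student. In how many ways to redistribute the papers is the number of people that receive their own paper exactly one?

45

Pick the single fixed position: C(5,1) = 5 ways.
The other 4 form a derangement: !4 = 9.
Total: 5 × 9 = 45.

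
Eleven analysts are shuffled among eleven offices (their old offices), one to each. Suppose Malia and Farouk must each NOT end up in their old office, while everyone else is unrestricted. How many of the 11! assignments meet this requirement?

33022080

Let A_j be the event that the j-th constrained one is fixed. By inclusion-exclusion over the 2 events:
Σ_{j=0}^{2} (-1)^j C(2,j)(11-j)!
= C(2,0)·11! - C(2,1)·10! + C(2,2)·9!
= 39916800 - 7257600 + 362880
= 33022080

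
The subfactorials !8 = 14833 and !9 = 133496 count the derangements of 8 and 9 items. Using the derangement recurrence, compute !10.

!10 = (10-1)·(!9 + !8) = 9·(133496 + 14833) = 9·148329 = 1334961.

1334961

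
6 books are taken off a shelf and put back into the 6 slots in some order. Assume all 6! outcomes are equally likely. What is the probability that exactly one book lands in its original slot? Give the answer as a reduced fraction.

11/30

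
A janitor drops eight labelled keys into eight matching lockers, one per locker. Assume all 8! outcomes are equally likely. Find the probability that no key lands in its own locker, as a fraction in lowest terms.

2119/5760

Favorable outcomes: !8 = 14833.
Total outcomes: 8! = 40320.
Probability = 14833/40320 = 2119/5760.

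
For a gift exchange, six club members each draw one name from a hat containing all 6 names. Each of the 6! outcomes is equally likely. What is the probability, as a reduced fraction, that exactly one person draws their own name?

Favorable outcomes: C(6,1)·!5 = 6·44 = 264.
Total outcomes: 6! = 720.
Probability = 264/720 = 11/30.

11/30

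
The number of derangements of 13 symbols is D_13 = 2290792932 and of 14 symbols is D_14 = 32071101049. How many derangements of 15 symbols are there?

D_15 = (15-1)·(D_14 + D_13) = 14·(32071101049 + 2290792932) = 14·34361893981 = 481066515734.

481066515734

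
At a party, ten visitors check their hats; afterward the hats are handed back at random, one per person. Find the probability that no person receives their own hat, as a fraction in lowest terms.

Favorable outcomes: !10 = 1334961.
Total outcomes: 10! = 3628800.
Probability = 1334961/3628800 = 16481/44800.

16481/44800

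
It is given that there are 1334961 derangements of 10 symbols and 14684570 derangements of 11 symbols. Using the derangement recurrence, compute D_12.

176214841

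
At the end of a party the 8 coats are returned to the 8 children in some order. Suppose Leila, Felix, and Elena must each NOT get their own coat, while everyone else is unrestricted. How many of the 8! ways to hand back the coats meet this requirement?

Inclusion-exclusion on the 3 forbidden self-matches:
Σ_{j=0}^{3} (-1)^j C(3,j)(8-j)!
= C(3,0)·8! - C(3,1)·7! + C(3,2)·6! - C(3,3)·5!
= 40320 - 15120 + 2160 - 120
= 27240

27240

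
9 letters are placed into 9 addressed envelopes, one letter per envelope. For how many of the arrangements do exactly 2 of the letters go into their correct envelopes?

66744

Choose which 2 of the 9 are fixed: C(9,2) = 36.
The remaining 7 must be deranged: !7 = 1854.
Total: 36 × 1854 = 66744.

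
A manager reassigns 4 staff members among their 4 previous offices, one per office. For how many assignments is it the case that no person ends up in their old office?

9

Recurrence: !4 = 4·!3 + (-1)^4.
!4 = 4·2 + 1 = 9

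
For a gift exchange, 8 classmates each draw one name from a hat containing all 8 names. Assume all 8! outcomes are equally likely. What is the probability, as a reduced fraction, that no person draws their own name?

2119/5760

Favorable outcomes: !8 = 14833.
Total outcomes: 8! = 40320.
Probability = 14833/40320 = 2119/5760.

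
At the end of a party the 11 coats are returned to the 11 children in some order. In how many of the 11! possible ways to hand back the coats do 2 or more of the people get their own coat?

10547659

Sum C(11,i)·!(11-i) for i = 2..11:
  i=2: C(11,2)·!9 = 55·133496 = 7342280
  i=3: C(11,3)·!8 = 165·14833 = 2447445
  i=4: C(11,4)·!7 = 330·1854 = 611820
  i=5: C(11,5)·!6 = 462·265 = 122430
  i=6: C(11,6)·!5 = 462·44 = 20328
  i=7: C(11,7)·!4 = 330·9 = 2970
  i=8: C(11,8)·!3 = 165·2 = 330
  i=9: C(11,9)·!2 = 55·1 = 55
  i=10: C(11,10)·!1 = 11·0 = 0
  i=11: C(11,11)·!0 = 1·1 = 1
Total = 10547659.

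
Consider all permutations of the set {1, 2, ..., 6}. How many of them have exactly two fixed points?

135

Pick the 2 fixed positions: C(6,2) = 15 ways.
The other 4 form a derangement: !4 = 9.
Total: 15 × 9 = 135.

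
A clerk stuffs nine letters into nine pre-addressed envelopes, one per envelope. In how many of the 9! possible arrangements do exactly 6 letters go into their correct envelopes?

Choose which 6 of the 9 are fixed: C(9,6) = 84.
The remaining 3 must be deranged: !3 = 2.
Total: 84 × 2 = 168.

168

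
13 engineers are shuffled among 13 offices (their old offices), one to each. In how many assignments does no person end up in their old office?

The subfactorial !13 = [13!/e] (nearest integer).
13! = 6227020800, and 6227020800/e ≈ 2290792932.07, so !13 = 2290792932.

2290792932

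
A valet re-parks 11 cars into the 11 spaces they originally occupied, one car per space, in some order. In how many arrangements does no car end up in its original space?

14684570

By inclusion-exclusion, !11 = Σ (-1)^k · 11!/k! for k=0..11
= 11! - 11!/1! + 11!/2! - 11!/3! + 11!/4! - 11!/5! + 11!/6! - 11!/7! + 11!/8! - 11!/9! + 11!/10! - 11!/11!
= 39916800 - 39916800 + 19958400 - 6652800 + 1663200 - 332640 + 55440 - 7920 + 990 - 110 + 11 - 1
= 14684570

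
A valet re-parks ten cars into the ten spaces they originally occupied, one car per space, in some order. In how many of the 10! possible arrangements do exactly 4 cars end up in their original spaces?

55650

Choose which 4 of the 10 are fixed: C(10,4) = 210.
The other 6 form a derangement: !6 = 265.
Total: 210 × 265 = 55650.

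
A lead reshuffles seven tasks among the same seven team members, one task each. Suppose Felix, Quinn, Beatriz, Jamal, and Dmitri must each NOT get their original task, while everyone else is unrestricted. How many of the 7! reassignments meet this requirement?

2428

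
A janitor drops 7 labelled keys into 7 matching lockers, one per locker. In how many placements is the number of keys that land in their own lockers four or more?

92

Sum C(7,i)·!(7-i) for i = 4..7:
  i=4: C(7,4)·!3 = 35·2 = 70
  i=5: C(7,5)·!2 = 21·1 = 21
  i=6: C(7,6)·!1 = 7·0 = 0
  i=7: C(7,7)·!0 = 1·1 = 1
Total = 92.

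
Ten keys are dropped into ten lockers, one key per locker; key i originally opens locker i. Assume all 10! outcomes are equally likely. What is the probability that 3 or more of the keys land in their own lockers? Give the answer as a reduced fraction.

Favorable outcomes: Σ_{i≥3} C(10,i)·!(10-i) = 120·1854 + 210·265 + 252·44 + 210·9 + 120·2 + 45·1 + 10·0 + 1·1 = 291394.
Total outcomes: 10! = 3628800.
Probability = 291394/3628800 = 145697/1814400.

145697/1814400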